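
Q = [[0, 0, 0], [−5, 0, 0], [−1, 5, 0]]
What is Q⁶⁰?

Q is strictly triangular, hence nilpotent: Q³ = 0, so Q⁶⁰ = 0.

[[0, 0, 0], [0, 0, 0], [0, 0, 0]]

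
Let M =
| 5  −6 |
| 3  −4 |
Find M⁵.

[[65, −66], [33, −34]]

tr M = 1 and det M = −2, so the characteristic polynomial is λ² − (1)λ + (−2) with roots −1 and 2.
Eigenvectors give P = [[1, 2], [1, 1]] with P⁻¹ = [[−1, 2], [1, −1]], and M = P·diag(−1, 2)·P⁻¹.
Then M⁵ = P·diag(−1, 32)·P⁻¹ = [[−1, 64], [−1, 32]] · [[−1, 2], [1, −1]] = [[65, −66], [33, −34]].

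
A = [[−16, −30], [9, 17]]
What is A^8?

[[−1274, −2550], [765, 1531]]

tr A = 1 and det A = −2, so the characteristic polynomial is λ² − (1)λ + (−2) with roots 2 and −1.
Eigenvectors give P = [[−5, −2], [3, 1]] with P⁻¹ = [[1, 2], [−3, −5]], and A = P·diag(2, −1)·P⁻¹.
Then A^8 = P·diag(256, 1)·P⁻¹ = [[−1280, −2], [768, 1]] · [[1, 2], [−3, −5]] = [[−1274, −2550], [765, 1531]].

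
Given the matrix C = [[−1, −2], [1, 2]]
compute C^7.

C² = C (a projection; rank 1, trace 1), so C^7 = C.

[[−1, −2], [1, 2]]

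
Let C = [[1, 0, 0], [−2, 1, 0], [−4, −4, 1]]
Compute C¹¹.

C = I + N where N = [[0, 0, 0], [−2, 0, 0], [−4, −4, 0]] is strictly lower-triangular, so N³ = 0.
(I + N)¹¹ = I + 11·N + 55·N² = [[1, 0, 0], [−22, 1, 0], [396, −44, 1]].

[[1, 0, 0], [−22, 1, 0], [396, −44, 1]]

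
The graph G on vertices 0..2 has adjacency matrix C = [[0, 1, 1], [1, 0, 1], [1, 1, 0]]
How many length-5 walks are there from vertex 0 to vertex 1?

The number of length-5 walks from vertex 0 to vertex 1 is entry (0,1) of C⁵, where C is the adjacency matrix.
C² = [[2, 1, 1], [1, 2, 1], [1, 1, 2]]
C³ = [[2, 3, 3], [3, 2, 3], [3, 3, 2]]
C⁴ = [[6, 5, 5], [5, 6, 5], [5, 5, 6]]
C⁵ = [[10, 11, 11], [11, 10, 11], [11, 11, 10]]

11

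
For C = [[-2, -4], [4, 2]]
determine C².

[[-12, 0], [0, -12]]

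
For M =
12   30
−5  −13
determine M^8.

tr M = −1 and det M = −6, so the characteristic polynomial is λ² − (−1)λ + (−6) with roots −3 and 2.
Eigenvectors give P = [[2, −3], [−1, 1]] with P⁻¹ = [[−1, −3], [−1, −2]], and M = P·diag(−3, 2)·P⁻¹.
Then M^8 = P·diag(6561, 256)·P⁻¹ = [[13122, −768], [−6561, 256]] · [[−1, −3], [−1, −2]] = [[−12354, −37830], [6305, 19171]].

[[−12354, −37830], [6305, 19171]]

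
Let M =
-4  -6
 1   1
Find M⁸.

tr M = -3 and det M = 2, so the characteristic polynomial is λ² − (-3)λ + (2) with roots -2 and -1.
Eigenvectors give P = [[-3, -2], [1, 1]] with P⁻¹ = [[-1, -2], [1, 3]], and M = P·diag(-2, -1)·P⁻¹.
Then M⁸ = P·diag(256, 1)·P⁻¹ = [[-768, -2], [256, 1]] · [[-1, -2], [1, 3]] = [[766, 1530], [-255, -509]].

[[766, 1530], [-255, -509]]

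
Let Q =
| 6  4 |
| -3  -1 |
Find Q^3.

[[84, 76], [-57, -49]]

tr Q = 5 and det Q = 6, so the characteristic polynomial is λ² − (5)λ + (6) with roots 3 and 2.
Eigenvectors give P = [[-4, -1], [3, 1]] with P⁻¹ = [[-1, -1], [3, 4]], and Q = P·diag(3, 2)·P⁻¹.
Then Q^3 = P·diag(27, 8)·P⁻¹ = [[-108, -8], [81, 8]] · [[-1, -1], [3, 4]] = [[84, 76], [-57, -49]].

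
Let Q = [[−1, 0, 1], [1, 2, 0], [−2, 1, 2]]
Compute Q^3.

[[0, 3, 1], [1, 9, 3], [1, 10, 3]]

Q^2 = [[−1, 1, 1], [1, 4, 1], [−1, 4, 2]]
Q^3 = [[0, 3, 1], [1, 9, 3], [1, 10, 3]]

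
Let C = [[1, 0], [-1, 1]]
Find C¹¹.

C = I + N where N = [[0, 0], [-1, 0]] is strictly lower-triangular, so N² = 0.
(I + N)¹¹ = I + 11·N = [[1, 0], [-11, 1]].

[[1, 0], [-11, 1]]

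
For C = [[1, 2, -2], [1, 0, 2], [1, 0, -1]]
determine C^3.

C^2 = [[1, 2, 4], [3, 2, -4], [0, 2, -1]]
C^3 = [[7, 2, -2], [1, 6, 2], [1, 0, 5]]

[[7, 2, -2], [1, 6, 2], [1, 0, 5]]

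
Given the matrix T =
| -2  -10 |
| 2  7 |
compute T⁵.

tr T = 5 and det T = 6, so the characteristic polynomial is λ² − (5)λ + (6) with roots 3 and 2.
Eigenvectors give P = [[-2, 5], [1, -2]] with P⁻¹ = [[2, 5], [1, 2]], and T = P·diag(3, 2)·P⁻¹.
Then T⁵ = P·diag(243, 32)·P⁻¹ = [[-486, 160], [243, -64]] · [[2, 5], [1, 2]] = [[-812, -2110], [422, 1087]].

[[-812, -2110], [422, 1087]]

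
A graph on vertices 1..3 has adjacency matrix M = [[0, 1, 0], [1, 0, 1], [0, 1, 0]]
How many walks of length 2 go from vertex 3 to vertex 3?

1

The number of length-2 walks from vertex 3 to vertex 3 is entry (3,3) of M^2, where M is the adjacency matrix.
M^2 = [[1, 0, 1], [0, 2, 0], [1, 0, 1]]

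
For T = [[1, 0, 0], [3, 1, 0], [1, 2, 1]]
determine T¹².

[[1, 0, 0], [36, 1, 0], [408, 24, 1]]

T = I + N where N = [[0, 0, 0], [3, 0, 0], [1, 2, 0]] is strictly lower-triangular, so N³ = 0.
(I + N)¹² = I + 12·N + 66·N² = [[1, 0, 0], [36, 1, 0], [408, 24, 1]].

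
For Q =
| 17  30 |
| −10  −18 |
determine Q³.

[[113, 210], [−70, −132]]

tr Q = −1 and det Q = −6, so the characteristic polynomial is λ² − (−1)λ + (−6) with roots −3 and 2.
Eigenvectors give P = [[−3, −2], [2, 1]] with P⁻¹ = [[1, 2], [−2, −3]], and Q = P·diag(−3, 2)·P⁻¹.
Then Q³ = P·diag(−27, 8)·P⁻¹ = [[81, −16], [−54, 8]] · [[1, 2], [−2, −3]] = [[113, 210], [−70, −132]].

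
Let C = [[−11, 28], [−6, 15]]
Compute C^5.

tr C = 4 and det C = 3, so the characteristic polynomial is λ² − (4)λ + (3) with roots 3 and 1.
Eigenvectors give P = [[2, 7], [1, 3]] with P⁻¹ = [[−3, 7], [1, −2]], and C = P·diag(3, 1)·P⁻¹.
Then C^5 = P·diag(243, 1)·P⁻¹ = [[486, 7], [243, 3]] · [[−3, 7], [1, −2]] = [[−1451, 3388], [−726, 1695]].

[[−1451, 3388], [−726, 1695]]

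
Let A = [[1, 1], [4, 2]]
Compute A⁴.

[[61, 39], [156, 100]]

A² = [[5, 3], [12, 8]]
A³ = [[17, 11], [44, 28]]
A⁴ = [[61, 39], [156, 100]]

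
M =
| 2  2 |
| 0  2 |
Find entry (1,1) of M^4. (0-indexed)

M^2 = [[4, 8], [0, 4]]
M^3 = [[8, 24], [0, 8]]
M^4 = [[16, 64], [0, 16]]

16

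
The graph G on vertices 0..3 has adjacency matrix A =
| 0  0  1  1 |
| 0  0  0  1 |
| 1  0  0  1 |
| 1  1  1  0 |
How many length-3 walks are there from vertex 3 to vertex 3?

2

The number of length-3 walks from vertex 3 to vertex 3 is entry (3,3) of A³, where A is the adjacency matrix.
A² = [[2, 1, 1, 1], [1, 1, 1, 0], [1, 1, 2, 1], [1, 0, 1, 3]]
A³ = [[2, 1, 3, 4], [1, 0, 1, 3], [3, 1, 2, 4], [4, 3, 4, 2]]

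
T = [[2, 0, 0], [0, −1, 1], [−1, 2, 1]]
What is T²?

[[4, 0, 0], [−1, 3, 0], [−3, 0, 3]]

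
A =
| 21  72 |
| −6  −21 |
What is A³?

[[189, 648], [−54, −189]]

tr A = 0 and det A = −9, so the characteristic polynomial is λ² − (0)λ + (−9) with roots 3 and −3.
Eigenvectors give P = [[4, −3], [−1, 1]] with P⁻¹ = [[1, 3], [1, 4]], and A = P·diag(3, −3)·P⁻¹.
Then A³ = P·diag(27, −27)·P⁻¹ = [[108, 81], [−27, −27]] · [[1, 3], [1, 4]] = [[189, 648], [−54, −189]].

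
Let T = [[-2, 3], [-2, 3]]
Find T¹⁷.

[[-2, 3], [-2, 3]]

T² = T (a projection; rank 1, trace 1), so T¹⁷ = T.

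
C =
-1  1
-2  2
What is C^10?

C² = C (a projection; rank 1, trace 1), so C^10 = C.

[[-1, 1], [-2, 2]]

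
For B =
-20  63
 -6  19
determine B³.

[[-62, 189], [-18, 55]]

tr B = -1 and det B = -2, so the characteristic polynomial is λ² − (-1)λ + (-2) with roots 1 and -2.
Eigenvectors give P = [[3, 7], [1, 2]] with P⁻¹ = [[-2, 7], [1, -3]], and B = P·diag(1, -2)·P⁻¹.
Then B³ = P·diag(1, -8)·P⁻¹ = [[3, -56], [1, -16]] · [[-2, 7], [1, -3]] = [[-62, 189], [-18, 55]].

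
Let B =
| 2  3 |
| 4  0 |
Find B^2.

[[16, 6], [8, 12]]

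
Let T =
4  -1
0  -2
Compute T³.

[[64, -12], [0, -8]]

T² = [[16, -2], [0, 4]]
T³ = [[64, -12], [0, -8]]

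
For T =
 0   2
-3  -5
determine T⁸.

[[-12354, -12610], [18915, 19171]]

tr T = -5 and det T = 6, so the characteristic polynomial is λ² − (-5)λ + (6) with roots -2 and -3.
Eigenvectors give P = [[-1, -2], [1, 3]] with P⁻¹ = [[-3, -2], [1, 1]], and T = P·diag(-2, -3)·P⁻¹.
Then T⁸ = P·diag(256, 6561)·P⁻¹ = [[-256, -13122], [256, 19683]] · [[-3, -2], [1, 1]] = [[-12354, -12610], [18915, 19171]].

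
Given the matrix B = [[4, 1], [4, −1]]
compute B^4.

B^2 = [[20, 3], [12, 5]]
B^3 = [[92, 17], [68, 7]]
B^4 = [[436, 75], [300, 61]]

[[436, 75], [300, 61]]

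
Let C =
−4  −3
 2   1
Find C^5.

tr C = −3 and det C = 2, so the characteristic polynomial is λ² − (−3)λ + (2) with roots −2 and −1.
Eigenvectors give P = [[−3, −1], [2, 1]] with P⁻¹ = [[−1, −1], [2, 3]], and C = P·diag(−2, −1)·P⁻¹.
Then C^5 = P·diag(−32, −1)·P⁻¹ = [[96, 1], [−64, −1]] · [[−1, −1], [2, 3]] = [[−94, −93], [62, 61]].

[[−94, −93], [62, 61]]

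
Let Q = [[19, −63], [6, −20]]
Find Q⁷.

tr Q = −1 and det Q = −2, so the characteristic polynomial is λ² − (−1)λ + (−2) with roots −2 and 1.
Eigenvectors give P = [[3, 7], [1, 2]] with P⁻¹ = [[−2, 7], [1, −3]], and Q = P·diag(−2, 1)·P⁻¹.
Then Q⁷ = P·diag(−128, 1)·P⁻¹ = [[−384, 7], [−128, 2]] · [[−2, 7], [1, −3]] = [[775, −2709], [258, −902]].

[[775, −2709], [258, −902]]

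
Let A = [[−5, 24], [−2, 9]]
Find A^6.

[[−2183, 8736], [−728, 2913]]

tr A = 4 and det A = 3, so the characteristic polynomial is λ² − (4)λ + (3) with roots 3 and 1.
Eigenvectors give P = [[−3, 4], [−1, 1]] with P⁻¹ = [[1, −4], [1, −3]], and A = P·diag(3, 1)·P⁻¹.
Then A^6 = P·diag(729, 1)·P⁻¹ = [[−2187, 4], [−729, 1]] · [[1, −4], [1, −3]] = [[−2183, 8736], [−728, 2913]].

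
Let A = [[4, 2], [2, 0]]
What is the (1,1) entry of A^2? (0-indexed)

4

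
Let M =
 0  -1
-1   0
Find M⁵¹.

[[0, -1], [-1, 0]]

M² = I (check: tr M = 0 and det M = -1), so M⁵¹ = M since 51 is odd.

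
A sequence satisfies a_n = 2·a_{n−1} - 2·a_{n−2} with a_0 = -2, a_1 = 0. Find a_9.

With companion matrix A = [[2, -2], [1, 0]], [a_n, a_{n−1}]ᵀ = A·[a_{n−1}, a_{n−2}]ᵀ, so [a_9, a_8]ᵀ = A⁸·[a_1, a_0]ᵀ.
A⁸ = [[16, 0], [0, 16]], giving [a_9, a_8]ᵀ = [[0], [-32]].

0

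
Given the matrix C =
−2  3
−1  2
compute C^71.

C² = I (check: tr C = 0 and det C = −1), so C^71 = C since 71 is odd.

[[−2, 3], [−1, 2]]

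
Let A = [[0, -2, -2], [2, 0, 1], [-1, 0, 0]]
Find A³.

[[2, 4, 4], [-4, 2, -2], [2, 0, 2]]

A² = [[-2, 0, -2], [-1, -4, -4], [0, 2, 2]]
A³ = [[2, 4, 4], [-4, 2, -2], [2, 0, 2]]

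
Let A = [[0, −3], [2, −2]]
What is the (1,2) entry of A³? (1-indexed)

6

A² = [[−6, 6], [−4, −2]]
A³ = [[12, 6], [−4, 16]]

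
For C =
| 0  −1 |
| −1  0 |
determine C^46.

C² = I (check: tr C = 0 and det C = −1), so C^46 = I since 46 is even.

[[1, 0], [0, 1]]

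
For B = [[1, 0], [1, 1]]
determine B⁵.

[[1, 0], [5, 1]]

B = I + N where N = [[0, 0], [1, 0]] is strictly lower-triangular, so N² = 0.
(I + N)⁵ = I + 5·N = [[1, 0], [5, 1]].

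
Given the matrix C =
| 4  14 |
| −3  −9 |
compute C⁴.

tr C = −5 and det C = 6, so the characteristic polynomial is λ² − (−5)λ + (6) with roots −2 and −3.
Eigenvectors give P = [[7, 2], [−3, −1]] with P⁻¹ = [[1, 2], [−3, −7]], and C = P·diag(−2, −3)·P⁻¹.
Then C⁴ = P·diag(16, 81)·P⁻¹ = [[112, 162], [−48, −81]] · [[1, 2], [−3, −7]] = [[−374, −910], [195, 471]].

[[−374, −910], [195, 471]]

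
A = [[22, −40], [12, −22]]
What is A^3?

tr A = 0 and det A = −4, so the characteristic polynomial is λ² − (0)λ + (−4) with roots 2 and −2.
Eigenvectors give P = [[2, 5], [1, 3]] with P⁻¹ = [[3, −5], [−1, 2]], and A = P·diag(2, −2)·P⁻¹.
Then A^3 = P·diag(8, −8)·P⁻¹ = [[16, −40], [8, −24]] · [[3, −5], [−1, 2]] = [[88, −160], [48, −88]].

[[88, −160], [48, −88]]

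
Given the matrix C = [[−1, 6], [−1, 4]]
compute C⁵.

[[−61, 186], [−31, 94]]

tr C = 3 and det C = 2, so the characteristic polynomial is λ² − (3)λ + (2) with roots 2 and 1.
Eigenvectors give P = [[2, −3], [1, −1]] with P⁻¹ = [[−1, 3], [−1, 2]], and C = P·diag(2, 1)·P⁻¹.
Then C⁵ = P·diag(32, 1)·P⁻¹ = [[64, −3], [32, −1]] · [[−1, 3], [−1, 2]] = [[−61, 186], [−31, 94]].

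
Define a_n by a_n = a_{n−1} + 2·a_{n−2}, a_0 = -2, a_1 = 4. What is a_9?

344

With companion matrix A = [[1, 2], [1, 0]], [a_n, a_{n−1}]ᵀ = A·[a_{n−1}, a_{n−2}]ᵀ, so [a_9, a_8]ᵀ = A⁸·[a_1, a_0]ᵀ.
A⁸ = [[171, 170], [85, 86]], giving [a_9, a_8]ᵀ = [[344], [168]].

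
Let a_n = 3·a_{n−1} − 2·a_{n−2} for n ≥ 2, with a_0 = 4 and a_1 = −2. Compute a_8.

−1526

With companion matrix T = [[3, −2], [1, 0]], [a_n, a_{n−1}]ᵀ = T·[a_{n−1}, a_{n−2}]ᵀ, so [a_8, a_7]ᵀ = T⁷·[a_1, a_0]ᵀ.
T⁷ = [[255, −254], [127, −126]], giving [a_8, a_7]ᵀ = [[−1526], [−758]].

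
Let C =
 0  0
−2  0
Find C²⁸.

C is strictly triangular, hence nilpotent: C² = 0, so C²⁸ = 0.

[[0, 0], [0, 0]]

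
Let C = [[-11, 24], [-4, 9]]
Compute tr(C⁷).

-2186

tr C = -2 and det C = -3, so the characteristic polynomial is λ² − (-2)λ + (-3) with roots -3 and 1.
Eigenvectors give P = [[-3, -2], [-1, -1]] with P⁻¹ = [[-1, 2], [1, -3]], and C = P·diag(-3, 1)·P⁻¹.
Then C⁷ = P·diag(-2187, 1)·P⁻¹ = [[6561, -2], [2187, -1]] · [[-1, 2], [1, -3]] = [[-6563, 13128], [-2188, 4377]].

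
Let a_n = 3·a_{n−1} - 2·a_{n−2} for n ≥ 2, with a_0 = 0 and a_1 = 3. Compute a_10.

With companion matrix M = [[3, -2], [1, 0]], [a_n, a_{n−1}]ᵀ = M·[a_{n−1}, a_{n−2}]ᵀ, so [a_10, a_9]ᵀ = M⁹·[a_1, a_0]ᵀ.
M⁹ = [[1023, -1022], [511, -510]], giving [a_10, a_9]ᵀ = [[3069], [1533]].

3069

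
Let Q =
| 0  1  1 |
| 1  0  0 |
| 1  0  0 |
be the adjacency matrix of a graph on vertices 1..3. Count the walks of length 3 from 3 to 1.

2

The number of length-3 walks from vertex 3 to vertex 1 is entry (3,1) of Q³, where Q is the adjacency matrix.
Q² = [[2, 0, 0], [0, 1, 1], [0, 1, 1]]
Q³ = [[0, 2, 2], [2, 0, 0], [2, 0, 0]]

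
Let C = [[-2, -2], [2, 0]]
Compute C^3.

C^2 = [[0, 4], [-4, -4]]
C^3 = [[8, 0], [0, 8]]

[[8, 0], [0, 8]]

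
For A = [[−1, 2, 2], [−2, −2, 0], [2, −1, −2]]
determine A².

[[1, −8, −6], [6, 0, −4], [−4, 8, 8]]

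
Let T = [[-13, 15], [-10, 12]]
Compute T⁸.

tr T = -1 and det T = -6, so the characteristic polynomial is λ² − (-1)λ + (-6) with roots 2 and -3.
Eigenvectors give P = [[1, 3], [1, 2]] with P⁻¹ = [[-2, 3], [1, -1]], and T = P·diag(2, -3)·P⁻¹.
Then T⁸ = P·diag(256, 6561)·P⁻¹ = [[256, 19683], [256, 13122]] · [[-2, 3], [1, -1]] = [[19171, -18915], [12610, -12354]].

[[19171, -18915], [12610, -12354]]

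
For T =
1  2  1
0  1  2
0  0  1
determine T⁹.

[[1, 18, 153], [0, 1, 18], [0, 0, 1]]

T = I + N where N = [[0, 2, 1], [0, 0, 2], [0, 0, 0]] is strictly upper-triangular, so N³ = 0.
(I + N)⁹ = I + 9·N + 36·N² = [[1, 18, 153], [0, 1, 18], [0, 0, 1]].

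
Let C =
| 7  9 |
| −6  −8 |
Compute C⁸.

[[−509, −765], [510, 766]]

tr C = −1 and det C = −2, so the characteristic polynomial is λ² − (−1)λ + (−2) with roots −2 and 1.
Eigenvectors give P = [[−1, 3], [1, −2]] with P⁻¹ = [[2, 3], [1, 1]], and C = P·diag(−2, 1)·P⁻¹.
Then C⁸ = P·diag(256, 1)·P⁻¹ = [[−256, 3], [256, −2]] · [[2, 3], [1, 1]] = [[−509, −765], [510, 766]].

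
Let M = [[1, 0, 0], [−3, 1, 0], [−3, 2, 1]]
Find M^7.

[[1, 0, 0], [−21, 1, 0], [−147, 14, 1]]

M = I + N where N = [[0, 0, 0], [−3, 0, 0], [−3, 2, 0]] is strictly lower-triangular, so N^3 = 0.
(I + N)^7 = I + 7·N + 21·N^2 = [[1, 0, 0], [−21, 1, 0], [−147, 14, 1]].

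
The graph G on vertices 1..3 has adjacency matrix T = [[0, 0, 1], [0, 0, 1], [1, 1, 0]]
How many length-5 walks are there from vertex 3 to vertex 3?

The number of length-5 walks from vertex 3 to vertex 3 is entry (3,3) of T⁵, where T is the adjacency matrix.
T² = [[1, 1, 0], [1, 1, 0], [0, 0, 2]]
T³ = [[0, 0, 2], [0, 0, 2], [2, 2, 0]]
T⁴ = [[2, 2, 0], [2, 2, 0], [0, 0, 4]]
T⁵ = [[0, 0, 4], [0, 0, 4], [4, 4, 0]]

0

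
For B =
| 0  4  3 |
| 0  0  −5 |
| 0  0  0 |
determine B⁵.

B is strictly triangular, hence nilpotent: B³ = 0, so B⁵ = 0.

[[0, 0, 0], [0, 0, 0], [0, 0, 0]]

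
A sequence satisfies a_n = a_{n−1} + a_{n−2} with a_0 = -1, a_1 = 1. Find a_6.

With companion matrix C = [[1, 1], [1, 0]], [a_n, a_{n−1}]ᵀ = C·[a_{n−1}, a_{n−2}]ᵀ, so [a_6, a_5]ᵀ = C⁵·[a_1, a_0]ᵀ.
C⁵ = [[8, 5], [5, 3]], giving [a_6, a_5]ᵀ = [[3], [2]].

3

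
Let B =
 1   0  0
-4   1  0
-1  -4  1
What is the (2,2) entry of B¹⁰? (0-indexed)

1

B = I + N where N = [[0, 0, 0], [-4, 0, 0], [-1, -4, 0]] is strictly lower-triangular, so N³ = 0.
(I + N)¹⁰ = I + 10·N + 45·N² = [[1, 0, 0], [-40, 1, 0], [710, -40, 1]].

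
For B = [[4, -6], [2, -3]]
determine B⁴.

[[4, -6], [2, -3]]

B² = B (a projection; rank 1, trace 1), so B⁴ = B.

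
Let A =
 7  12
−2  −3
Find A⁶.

tr A = 4 and det A = 3, so the characteristic polynomial is λ² − (4)λ + (3) with roots 1 and 3.
Eigenvectors give P = [[−2, 3], [1, −1]] with P⁻¹ = [[1, 3], [1, 2]], and A = P·diag(1, 3)·P⁻¹.
Then A⁶ = P·diag(1, 729)·P⁻¹ = [[−2, 2187], [1, −729]] · [[1, 3], [1, 2]] = [[2185, 4368], [−728, −1455]].

[[2185, 4368], [−728, −1455]]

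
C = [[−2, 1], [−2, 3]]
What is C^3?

C^2 = [[2, 1], [−2, 7]]
C^3 = [[−6, 5], [−10, 19]]

[[−6, 5], [−10, 19]]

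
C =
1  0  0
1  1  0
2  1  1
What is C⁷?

C = I + N where N = [[0, 0, 0], [1, 0, 0], [2, 1, 0]] is strictly lower-triangular, so N³ = 0.
(I + N)⁷ = I + 7·N + 21·N² = [[1, 0, 0], [7, 1, 0], [35, 7, 1]].

[[1, 0, 0], [7, 1, 0], [35, 7, 1]]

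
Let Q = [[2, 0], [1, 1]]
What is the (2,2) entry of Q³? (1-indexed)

tr Q = 3 and det Q = 2, so the characteristic polynomial is λ² − (3)λ + (2) with roots 1 and 2.
Eigenvectors give P = [[0, 1], [−1, 1]] with P⁻¹ = [[1, −1], [1, 0]], and Q = P·diag(1, 2)·P⁻¹.
Then Q³ = P·diag(1, 8)·P⁻¹ = [[0, 8], [−1, 8]] · [[1, −1], [1, 0]] = [[8, 0], [7, 1]].

1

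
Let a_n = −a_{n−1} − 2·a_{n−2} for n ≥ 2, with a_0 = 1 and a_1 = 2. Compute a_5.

With companion matrix T = [[−1, −2], [1, 0]], [a_n, a_{n−1}]ᵀ = T·[a_{n−1}, a_{n−2}]ᵀ, so [a_5, a_4]ᵀ = T⁴·[a_1, a_0]ᵀ.
T⁴ = [[−1, −6], [3, 2]], giving [a_5, a_4]ᵀ = [[−8], [8]].

−8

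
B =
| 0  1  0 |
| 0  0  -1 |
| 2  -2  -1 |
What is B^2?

[[0, 0, -1], [-2, 2, 1], [-2, 4, 3]]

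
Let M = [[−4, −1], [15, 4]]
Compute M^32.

M² = I (check: tr M = 0 and det M = −1), so M^32 = I since 32 is even.

[[1, 0], [0, 1]]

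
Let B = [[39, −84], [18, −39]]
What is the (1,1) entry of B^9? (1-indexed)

255879

tr B = 0 and det B = −9, so the characteristic polynomial is λ² − (0)λ + (−9) with roots −3 and 3.
Eigenvectors give P = [[−2, 7], [−1, 3]] with P⁻¹ = [[3, −7], [1, −2]], and B = P·diag(−3, 3)·P⁻¹.
Then B^9 = P·diag(−19683, 19683)·P⁻¹ = [[39366, 137781], [19683, 59049]] · [[3, −7], [1, −2]] = [[255879, −551124], [118098, −255879]].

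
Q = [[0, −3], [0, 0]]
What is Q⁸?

Q is strictly triangular, hence nilpotent: Q² = 0, so Q⁸ = 0.

[[0, 0], [0, 0]]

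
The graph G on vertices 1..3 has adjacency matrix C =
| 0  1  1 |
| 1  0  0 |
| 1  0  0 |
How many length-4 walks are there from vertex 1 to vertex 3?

The number of length-4 walks from vertex 1 to vertex 3 is entry (1,3) of C⁴, where C is the adjacency matrix.
C² = [[2, 0, 0], [0, 1, 1], [0, 1, 1]]
C³ = [[0, 2, 2], [2, 0, 0], [2, 0, 0]]
C⁴ = [[4, 0, 0], [0, 2, 2], [0, 2, 2]]

0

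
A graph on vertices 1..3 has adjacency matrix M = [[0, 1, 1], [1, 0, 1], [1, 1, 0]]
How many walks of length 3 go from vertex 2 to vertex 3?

3

The number of length-3 walks from vertex 2 to vertex 3 is entry (2,3) of M³, where M is the adjacency matrix.
M² = [[2, 1, 1], [1, 2, 1], [1, 1, 2]]
M³ = [[2, 3, 3], [3, 2, 3], [3, 3, 2]]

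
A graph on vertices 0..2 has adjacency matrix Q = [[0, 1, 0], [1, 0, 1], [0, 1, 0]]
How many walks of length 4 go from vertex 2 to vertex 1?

0

The number of length-4 walks from vertex 2 to vertex 1 is entry (2,1) of Q⁴, where Q is the adjacency matrix.
Q² = [[1, 0, 1], [0, 2, 0], [1, 0, 1]]
Q³ = [[0, 2, 0], [2, 0, 2], [0, 2, 0]]
Q⁴ = [[2, 0, 2], [0, 4, 0], [2, 0, 2]]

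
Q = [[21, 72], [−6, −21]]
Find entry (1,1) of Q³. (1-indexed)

189

tr Q = 0 and det Q = −9, so the characteristic polynomial is λ² − (0)λ + (−9) with roots 3 and −3.
Eigenvectors give P = [[4, −3], [−1, 1]] with P⁻¹ = [[1, 3], [1, 4]], and Q = P·diag(3, −3)·P⁻¹.
Then Q³ = P·diag(27, −27)·P⁻¹ = [[108, 81], [−27, −27]] · [[1, 3], [1, 4]] = [[189, 648], [−54, −189]].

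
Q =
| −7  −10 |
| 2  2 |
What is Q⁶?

tr Q = −5 and det Q = 6, so the characteristic polynomial is λ² − (−5)λ + (6) with roots −3 and −2.
Eigenvectors give P = [[−5, 2], [2, −1]] with P⁻¹ = [[−1, −2], [−2, −5]], and Q = P·diag(−3, −2)·P⁻¹.
Then Q⁶ = P·diag(729, 64)·P⁻¹ = [[−3645, 128], [1458, −64]] · [[−1, −2], [−2, −5]] = [[3389, 6650], [−1330, −2596]].

[[3389, 6650], [−1330, −2596]]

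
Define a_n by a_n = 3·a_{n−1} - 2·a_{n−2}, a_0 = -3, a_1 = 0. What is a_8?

762

With companion matrix C = [[3, -2], [1, 0]], [a_n, a_{n−1}]ᵀ = C·[a_{n−1}, a_{n−2}]ᵀ, so [a_8, a_7]ᵀ = C⁷·[a_1, a_0]ᵀ.
C⁷ = [[255, -254], [127, -126]], giving [a_8, a_7]ᵀ = [[762], [378]].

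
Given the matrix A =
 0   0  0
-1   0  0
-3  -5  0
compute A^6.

A is strictly triangular, hence nilpotent: A^3 = 0, so A^6 = 0.

[[0, 0, 0], [0, 0, 0], [0, 0, 0]]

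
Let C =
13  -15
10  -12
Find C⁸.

tr C = 1 and det C = -6, so the characteristic polynomial is λ² − (1)λ + (-6) with roots -2 and 3.
Eigenvectors give P = [[-1, -3], [-1, -2]] with P⁻¹ = [[2, -3], [-1, 1]], and C = P·diag(-2, 3)·P⁻¹.
Then C⁸ = P·diag(256, 6561)·P⁻¹ = [[-256, -19683], [-256, -13122]] · [[2, -3], [-1, 1]] = [[19171, -18915], [12610, -12354]].

[[19171, -18915], [12610, -12354]]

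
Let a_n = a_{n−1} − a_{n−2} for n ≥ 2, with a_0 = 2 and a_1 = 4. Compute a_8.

2

With companion matrix T = [[1, −1], [1, 0]], [a_n, a_{n−1}]ᵀ = T·[a_{n−1}, a_{n−2}]ᵀ, so [a_8, a_7]ᵀ = T⁷·[a_1, a_0]ᵀ.
T⁷ = [[1, −1], [1, 0]], giving [a_8, a_7]ᵀ = [[2], [4]].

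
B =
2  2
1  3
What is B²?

[[6, 10], [5, 11]]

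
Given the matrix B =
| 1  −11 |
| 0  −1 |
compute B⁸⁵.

B² = I (check: tr B = 0 and det B = −1), so B⁸⁵ = B since 85 is odd.

[[1, −11], [0, −1]]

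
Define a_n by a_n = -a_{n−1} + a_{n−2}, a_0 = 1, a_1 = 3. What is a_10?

With companion matrix B = [[-1, 1], [1, 0]], [a_n, a_{n−1}]ᵀ = B·[a_{n−1}, a_{n−2}]ᵀ, so [a_10, a_9]ᵀ = B^9·[a_1, a_0]ᵀ.
B^9 = [[-55, 34], [34, -21]], giving [a_10, a_9]ᵀ = [[-131], [81]].

-131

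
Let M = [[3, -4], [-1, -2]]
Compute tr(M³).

31

M² = [[13, -4], [-1, 8]]
M³ = [[43, -44], [-11, -12]]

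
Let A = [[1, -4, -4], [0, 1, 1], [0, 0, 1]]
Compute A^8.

A = I + N where N = [[0, -4, -4], [0, 0, 1], [0, 0, 0]] is strictly upper-triangular, so N^3 = 0.
(I + N)^8 = I + 8·N + 28·N^2 = [[1, -32, -144], [0, 1, 8], [0, 0, 1]].

[[1, -32, -144], [0, 1, 8], [0, 0, 1]]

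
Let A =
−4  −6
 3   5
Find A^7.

tr A = 1 and det A = −2, so the characteristic polynomial is λ² − (1)λ + (−2) with roots 2 and −1.
Eigenvectors give P = [[1, 2], [−1, −1]] with P⁻¹ = [[−1, −2], [1, 1]], and A = P·diag(2, −1)·P⁻¹.
Then A^7 = P·diag(128, −1)·P⁻¹ = [[128, −2], [−128, 1]] · [[−1, −2], [1, 1]] = [[−130, −258], [129, 257]].

[[−130, −258], [129, 257]]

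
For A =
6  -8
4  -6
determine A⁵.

tr A = 0 and det A = -4, so the characteristic polynomial is λ² − (0)λ + (-4) with roots 2 and -2.
Eigenvectors give P = [[2, 1], [1, 1]] with P⁻¹ = [[1, -1], [-1, 2]], and A = P·diag(2, -2)·P⁻¹.
Then A⁵ = P·diag(32, -32)·P⁻¹ = [[64, -32], [32, -32]] · [[1, -1], [-1, 2]] = [[96, -128], [64, -96]].

[[96, -128], [64, -96]]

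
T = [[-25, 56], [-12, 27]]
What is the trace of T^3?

tr T = 2 and det T = -3, so the characteristic polynomial is λ² − (2)λ + (-3) with roots 3 and -1.
Eigenvectors give P = [[2, -7], [1, -3]] with P⁻¹ = [[-3, 7], [-1, 2]], and T = P·diag(3, -1)·P⁻¹.
Then T^3 = P·diag(27, -1)·P⁻¹ = [[54, 7], [27, 3]] · [[-3, 7], [-1, 2]] = [[-169, 392], [-84, 195]].

26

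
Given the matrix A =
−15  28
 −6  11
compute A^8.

[[45921, −91840], [19680, −39359]]

tr A = −4 and det A = 3, so the characteristic polynomial is λ² − (−4)λ + (3) with roots −1 and −3.
Eigenvectors give P = [[2, 7], [1, 3]] with P⁻¹ = [[−3, 7], [1, −2]], and A = P·diag(−1, −3)·P⁻¹.
Then A^8 = P·diag(1, 6561)·P⁻¹ = [[2, 45927], [1, 19683]] · [[−3, 7], [1, −2]] = [[45921, −91840], [19680, −39359]].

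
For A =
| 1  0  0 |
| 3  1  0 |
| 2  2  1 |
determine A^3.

A = I + N where N = [[0, 0, 0], [3, 0, 0], [2, 2, 0]] is strictly lower-triangular, so N^3 = 0.
(I + N)^3 = I + 3·N + 3·N^2 = [[1, 0, 0], [9, 1, 0], [24, 6, 1]].

[[1, 0, 0], [9, 1, 0], [24, 6, 1]]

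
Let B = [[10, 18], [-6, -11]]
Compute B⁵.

[[100, 198], [-66, -131]]

tr B = -1 and det B = -2, so the characteristic polynomial is λ² − (-1)λ + (-2) with roots 1 and -2.
Eigenvectors give P = [[-2, -3], [1, 2]] with P⁻¹ = [[-2, -3], [1, 2]], and B = P·diag(1, -2)·P⁻¹.
Then B⁵ = P·diag(1, -32)·P⁻¹ = [[-2, 96], [1, -64]] · [[-2, -3], [1, 2]] = [[100, 198], [-66, -131]].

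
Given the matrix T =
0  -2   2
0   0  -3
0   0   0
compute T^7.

T is strictly triangular, hence nilpotent: T^3 = 0, so T^7 = 0.

[[0, 0, 0], [0, 0, 0], [0, 0, 0]]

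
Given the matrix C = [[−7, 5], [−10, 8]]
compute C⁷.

[[−2443, 2315], [−4630, 4502]]

tr C = 1 and det C = −6, so the characteristic polynomial is λ² − (1)λ + (−6) with roots 3 and −2.
Eigenvectors give P = [[−1, 1], [−2, 1]] with P⁻¹ = [[1, −1], [2, −1]], and C = P·diag(3, −2)·P⁻¹.
Then C⁷ = P·diag(2187, −128)·P⁻¹ = [[−2187, −128], [−4374, −128]] · [[1, −1], [2, −1]] = [[−2443, 2315], [−4630, 4502]].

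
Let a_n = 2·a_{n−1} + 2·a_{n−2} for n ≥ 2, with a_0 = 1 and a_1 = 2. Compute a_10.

With companion matrix A = [[2, 2], [1, 0]], [a_n, a_{n−1}]ᵀ = A·[a_{n−1}, a_{n−2}]ᵀ, so [a_10, a_9]ᵀ = A⁹·[a_1, a_0]ᵀ.
A⁹ = [[6688, 4896], [2448, 1792]], giving [a_10, a_9]ᵀ = [[18272], [6688]].

18272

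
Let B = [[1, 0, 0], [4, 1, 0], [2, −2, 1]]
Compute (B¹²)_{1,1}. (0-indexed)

B = I + N where N = [[0, 0, 0], [4, 0, 0], [2, −2, 0]] is strictly lower-triangular, so N³ = 0.
(I + N)¹² = I + 12·N + 66·N² = [[1, 0, 0], [48, 1, 0], [−504, −24, 1]].

1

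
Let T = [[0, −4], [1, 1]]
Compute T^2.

[[−4, −4], [1, −3]]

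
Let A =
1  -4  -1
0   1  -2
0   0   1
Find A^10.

A = I + N where N = [[0, -4, -1], [0, 0, -2], [0, 0, 0]] is strictly upper-triangular, so N^3 = 0.
(I + N)^10 = I + 10·N + 45·N^2 = [[1, -40, 350], [0, 1, -20], [0, 0, 1]].

[[1, -40, 350], [0, 1, -20], [0, 0, 1]]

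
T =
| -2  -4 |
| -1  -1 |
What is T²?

[[8, 12], [3, 5]]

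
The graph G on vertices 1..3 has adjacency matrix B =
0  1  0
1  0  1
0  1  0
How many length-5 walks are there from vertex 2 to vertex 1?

4

The number of length-5 walks from vertex 2 to vertex 1 is entry (2,1) of B⁵, where B is the adjacency matrix.
B² = [[1, 0, 1], [0, 2, 0], [1, 0, 1]]
B³ = [[0, 2, 0], [2, 0, 2], [0, 2, 0]]
B⁴ = [[2, 0, 2], [0, 4, 0], [2, 0, 2]]
B⁵ = [[0, 4, 0], [4, 0, 4], [0, 4, 0]]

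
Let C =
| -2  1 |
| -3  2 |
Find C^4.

[[1, 0], [0, 1]]

C² = I (check: tr C = 0 and det C = -1), so C^4 = I since 4 is even.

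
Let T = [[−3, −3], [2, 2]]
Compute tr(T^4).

1

T^2 = [[3, 3], [−2, −2]]
T^3 = [[−3, −3], [2, 2]]
T^4 = [[3, 3], [−2, −2]]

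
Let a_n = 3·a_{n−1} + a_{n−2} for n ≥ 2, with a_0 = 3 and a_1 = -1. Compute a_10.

-3927

With companion matrix A = [[3, 1], [1, 0]], [a_n, a_{n−1}]ᵀ = A·[a_{n−1}, a_{n−2}]ᵀ, so [a_10, a_9]ᵀ = A⁹·[a_1, a_0]ᵀ.
A⁹ = [[42837, 12970], [12970, 3927]], giving [a_10, a_9]ᵀ = [[-3927], [-1189]].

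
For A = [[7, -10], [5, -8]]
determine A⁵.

[[307, -550], [275, -518]]

tr A = -1 and det A = -6, so the characteristic polynomial is λ² − (-1)λ + (-6) with roots -3 and 2.
Eigenvectors give P = [[-1, 2], [-1, 1]] with P⁻¹ = [[1, -2], [1, -1]], and A = P·diag(-3, 2)·P⁻¹.
Then A⁵ = P·diag(-243, 32)·P⁻¹ = [[243, 64], [243, 32]] · [[1, -2], [1, -1]] = [[307, -550], [275, -518]].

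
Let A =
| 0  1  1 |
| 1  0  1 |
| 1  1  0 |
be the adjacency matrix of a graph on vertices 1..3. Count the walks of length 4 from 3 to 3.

The number of length-4 walks from vertex 3 to vertex 3 is entry (3,3) of A^4, where A is the adjacency matrix.
A^2 = [[2, 1, 1], [1, 2, 1], [1, 1, 2]]
A^3 = [[2, 3, 3], [3, 2, 3], [3, 3, 2]]
A^4 = [[6, 5, 5], [5, 6, 5], [5, 5, 6]]

6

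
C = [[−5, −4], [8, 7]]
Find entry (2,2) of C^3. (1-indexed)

tr C = 2 and det C = −3, so the characteristic polynomial is λ² − (2)λ + (−3) with roots −1 and 3.
Eigenvectors give P = [[−1, −1], [1, 2]] with P⁻¹ = [[−2, −1], [1, 1]], and C = P·diag(−1, 3)·P⁻¹.
Then C^3 = P·diag(−1, 27)·P⁻¹ = [[1, −27], [−1, 54]] · [[−2, −1], [1, 1]] = [[−29, −28], [56, 55]].

55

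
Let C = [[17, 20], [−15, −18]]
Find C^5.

[[857, 1100], [−825, −1068]]

tr C = −1 and det C = −6, so the characteristic polynomial is λ² − (−1)λ + (−6) with roots 2 and −3.
Eigenvectors give P = [[4, −1], [−3, 1]] with P⁻¹ = [[1, 1], [3, 4]], and C = P·diag(2, −3)·P⁻¹.
Then C^5 = P·diag(32, −243)·P⁻¹ = [[128, 243], [−96, −243]] · [[1, 1], [3, 4]] = [[857, 1100], [−825, −1068]].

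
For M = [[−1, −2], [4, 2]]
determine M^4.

[[41, 22], [−44, 8]]

M^2 = [[−7, −2], [4, −4]]
M^3 = [[−1, 10], [−20, −16]]
M^4 = [[41, 22], [−44, 8]]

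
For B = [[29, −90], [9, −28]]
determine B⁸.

[[2551, −7650], [765, −2294]]

tr B = 1 and det B = −2, so the characteristic polynomial is λ² − (1)λ + (−2) with roots −1 and 2.
Eigenvectors give P = [[−3, −10], [−1, −3]] with P⁻¹ = [[3, −10], [−1, 3]], and B = P·diag(−1, 2)·P⁻¹.
Then B⁸ = P·diag(1, 256)·P⁻¹ = [[−3, −2560], [−1, −768]] · [[3, −10], [−1, 3]] = [[2551, −7650], [765, −2294]].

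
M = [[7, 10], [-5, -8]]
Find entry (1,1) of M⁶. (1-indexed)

-601

tr M = -1 and det M = -6, so the characteristic polynomial is λ² − (-1)λ + (-6) with roots 2 and -3.
Eigenvectors give P = [[2, -1], [-1, 1]] with P⁻¹ = [[1, 1], [1, 2]], and M = P·diag(2, -3)·P⁻¹.
Then M⁶ = P·diag(64, 729)·P⁻¹ = [[128, -729], [-64, 729]] · [[1, 1], [1, 2]] = [[-601, -1330], [665, 1394]].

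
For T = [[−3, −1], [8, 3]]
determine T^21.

T² = I (check: tr T = 0 and det T = −1), so T^21 = T since 21 is odd.

[[−3, −1], [8, 3]]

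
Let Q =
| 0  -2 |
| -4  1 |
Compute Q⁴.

Q² = [[8, -2], [-4, 9]]
Q³ = [[8, -18], [-36, 17]]
Q⁴ = [[72, -34], [-68, 89]]

[[72, -34], [-68, 89]]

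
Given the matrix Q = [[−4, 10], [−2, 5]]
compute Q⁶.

[[−4, 10], [−2, 5]]

Q² = Q (a projection; rank 1, trace 1), so Q⁶ = Q.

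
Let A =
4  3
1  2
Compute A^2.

[[19, 18], [6, 7]]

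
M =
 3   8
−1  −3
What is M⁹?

[[3, 8], [−1, −3]]

M² = I (check: tr M = 0 and det M = −1), so M⁹ = M since 9 is odd.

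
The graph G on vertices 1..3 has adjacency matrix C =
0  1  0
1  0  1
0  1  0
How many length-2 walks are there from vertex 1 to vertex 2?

0

The number of length-2 walks from vertex 1 to vertex 2 is entry (1,2) of C², where C is the adjacency matrix.
C² = [[1, 0, 1], [0, 2, 0], [1, 0, 1]]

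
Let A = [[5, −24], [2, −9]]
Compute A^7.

[[6557, −26232], [2186, −8745]]

tr A = −4 and det A = 3, so the characteristic polynomial is λ² − (−4)λ + (3) with roots −3 and −1.
Eigenvectors give P = [[−3, −4], [−1, −1]] with P⁻¹ = [[1, −4], [−1, 3]], and A = P·diag(−3, −1)·P⁻¹.
Then A^7 = P·diag(−2187, −1)·P⁻¹ = [[6561, 4], [2187, 1]] · [[1, −4], [−1, 3]] = [[6557, −26232], [2186, −8745]].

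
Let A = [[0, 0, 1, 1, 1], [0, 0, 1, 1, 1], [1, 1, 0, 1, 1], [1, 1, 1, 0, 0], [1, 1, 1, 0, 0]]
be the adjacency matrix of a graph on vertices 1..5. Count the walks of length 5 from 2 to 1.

The number of length-5 walks from vertex 2 to vertex 1 is entry (2,1) of A⁵, where A is the adjacency matrix.
A² = [[3, 3, 2, 1, 1], [3, 3, 2, 1, 1], [2, 2, 4, 2, 2], [1, 1, 2, 3, 3], [1, 1, 2, 3, 3]]
A³ = [[4, 4, 8, 8, 8], [4, 4, 8, 8, 8], [8, 8, 8, 8, 8], [8, 8, 8, 4, 4], [8, 8, 8, 4, 4]]
A⁴ = [[24, 24, 24, 16, 16], [24, 24, 24, 16, 16], [24, 24, 32, 24, 24], [16, 16, 24, 24, 24], [16, 16, 24, 24, 24]]
A⁵ = [[56, 56, 80, 72, 72], [56, 56, 80, 72, 72], [80, 80, 96, 80, 80], [72, 72, 80, 56, 56], [72, 72, 80, 56, 56]]

56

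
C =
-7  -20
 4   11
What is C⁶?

[[-2911, -7280], [1456, 3641]]

tr C = 4 and det C = 3, so the characteristic polynomial is λ² − (4)λ + (3) with roots 3 and 1.
Eigenvectors give P = [[-2, 5], [1, -2]] with P⁻¹ = [[2, 5], [1, 2]], and C = P·diag(3, 1)·P⁻¹.
Then C⁶ = P·diag(729, 1)·P⁻¹ = [[-1458, 5], [729, -2]] · [[2, 5], [1, 2]] = [[-2911, -7280], [1456, 3641]].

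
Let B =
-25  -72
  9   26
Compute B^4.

tr B = 1 and det B = -2, so the characteristic polynomial is λ² − (1)λ + (-2) with roots 2 and -1.
Eigenvectors give P = [[-8, -3], [3, 1]] with P⁻¹ = [[1, 3], [-3, -8]], and B = P·diag(2, -1)·P⁻¹.
Then B^4 = P·diag(16, 1)·P⁻¹ = [[-128, -3], [48, 1]] · [[1, 3], [-3, -8]] = [[-119, -360], [45, 136]].

[[-119, -360], [45, 136]]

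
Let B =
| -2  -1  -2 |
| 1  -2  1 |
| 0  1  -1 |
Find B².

[[3, 2, 5], [-4, 4, -5], [1, -3, 2]]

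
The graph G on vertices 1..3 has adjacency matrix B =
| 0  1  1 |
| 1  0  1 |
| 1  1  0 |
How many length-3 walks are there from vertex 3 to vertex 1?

The number of length-3 walks from vertex 3 to vertex 1 is entry (3,1) of B^3, where B is the adjacency matrix.
B^2 = [[2, 1, 1], [1, 2, 1], [1, 1, 2]]
B^3 = [[2, 3, 3], [3, 2, 3], [3, 3, 2]]

3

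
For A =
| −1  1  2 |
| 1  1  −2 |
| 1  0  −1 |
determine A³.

[[−10, 4, 14], [6, 0, −10], [6, −1, −9]]

A² = [[4, 0, −6], [−2, 2, 2], [−2, 1, 3]]
A³ = [[−10, 4, 14], [6, 0, −10], [6, −1, −9]]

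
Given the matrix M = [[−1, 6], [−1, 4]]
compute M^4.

tr M = 3 and det M = 2, so the characteristic polynomial is λ² − (3)λ + (2) with roots 1 and 2.
Eigenvectors give P = [[3, −2], [1, −1]] with P⁻¹ = [[1, −2], [1, −3]], and M = P·diag(1, 2)·P⁻¹.
Then M^4 = P·diag(1, 16)·P⁻¹ = [[3, −32], [1, −16]] · [[1, −2], [1, −3]] = [[−29, 90], [−15, 46]].

[[−29, 90], [−15, 46]]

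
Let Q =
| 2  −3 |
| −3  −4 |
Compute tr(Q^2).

38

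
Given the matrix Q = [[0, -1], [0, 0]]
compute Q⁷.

[[0, 0], [0, 0]]

Q is strictly triangular, hence nilpotent: Q² = 0, so Q⁷ = 0.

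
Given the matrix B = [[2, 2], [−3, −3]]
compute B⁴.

[[−2, −2], [3, 3]]

B² = [[−2, −2], [3, 3]]
B³ = [[2, 2], [−3, −3]]
B⁴ = [[−2, −2], [3, 3]]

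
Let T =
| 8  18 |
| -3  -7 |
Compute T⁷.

tr T = 1 and det T = -2, so the characteristic polynomial is λ² − (1)λ + (-2) with roots 2 and -1.
Eigenvectors give P = [[3, -2], [-1, 1]] with P⁻¹ = [[1, 2], [1, 3]], and T = P·diag(2, -1)·P⁻¹.
Then T⁷ = P·diag(128, -1)·P⁻¹ = [[384, 2], [-128, -1]] · [[1, 2], [1, 3]] = [[386, 774], [-129, -259]].

[[386, 774], [-129, -259]]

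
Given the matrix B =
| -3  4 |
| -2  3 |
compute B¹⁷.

B² = I (check: tr B = 0 and det B = -1), so B¹⁷ = B since 17 is odd.

[[-3, 4], [-2, 3]]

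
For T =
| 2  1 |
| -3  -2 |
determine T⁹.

[[2, 1], [-3, -2]]

T² = I (check: tr T = 0 and det T = -1), so T⁹ = T since 9 is odd.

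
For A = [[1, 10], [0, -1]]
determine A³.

[[1, 10], [0, -1]]

A² = I (check: tr A = 0 and det A = -1), so A³ = A since 3 is odd.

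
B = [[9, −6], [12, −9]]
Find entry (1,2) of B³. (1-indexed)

tr B = 0 and det B = −9, so the characteristic polynomial is λ² − (0)λ + (−9) with roots −3 and 3.
Eigenvectors give P = [[−1, 1], [−2, 1]] with P⁻¹ = [[1, −1], [2, −1]], and B = P·diag(−3, 3)·P⁻¹.
Then B³ = P·diag(−27, 27)·P⁻¹ = [[27, 27], [54, 27]] · [[1, −1], [2, −1]] = [[81, −54], [108, −81]].

−54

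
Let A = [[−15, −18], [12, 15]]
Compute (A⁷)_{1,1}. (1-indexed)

tr A = 0 and det A = −9, so the characteristic polynomial is λ² − (0)λ + (−9) with roots −3 and 3.
Eigenvectors give P = [[−3, −1], [2, 1]] with P⁻¹ = [[−1, −1], [2, 3]], and A = P·diag(−3, 3)·P⁻¹.
Then A⁷ = P·diag(−2187, 2187)·P⁻¹ = [[6561, −2187], [−4374, 2187]] · [[−1, −1], [2, 3]] = [[−10935, −13122], [8748, 10935]].

−10935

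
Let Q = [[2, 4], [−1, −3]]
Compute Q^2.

[[0, −4], [1, 5]]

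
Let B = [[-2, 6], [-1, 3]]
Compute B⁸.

[[-2, 6], [-1, 3]]

B² = B (a projection; rank 1, trace 1), so B⁸ = B.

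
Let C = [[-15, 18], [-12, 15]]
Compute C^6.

[[729, 0], [0, 729]]

tr C = 0 and det C = -9, so the characteristic polynomial is λ² − (0)λ + (-9) with roots 3 and -3.
Eigenvectors give P = [[1, 3], [1, 2]] with P⁻¹ = [[-2, 3], [1, -1]], and C = P·diag(3, -3)·P⁻¹.
Then C^6 = P·diag(729, 729)·P⁻¹ = [[729, 2187], [729, 1458]] · [[-2, 3], [1, -1]] = [[729, 0], [0, 729]].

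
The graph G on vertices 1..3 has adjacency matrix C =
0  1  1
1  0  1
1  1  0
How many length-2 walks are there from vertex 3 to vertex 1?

The number of length-2 walks from vertex 3 to vertex 1 is entry (3,1) of C², where C is the adjacency matrix.
C² = [[2, 1, 1], [1, 2, 1], [1, 1, 2]]

1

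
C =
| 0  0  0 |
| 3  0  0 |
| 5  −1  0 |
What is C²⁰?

[[0, 0, 0], [0, 0, 0], [0, 0, 0]]

C is strictly triangular, hence nilpotent: C³ = 0, so C²⁰ = 0.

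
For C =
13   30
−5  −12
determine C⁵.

tr C = 1 and det C = −6, so the characteristic polynomial is λ² − (1)λ + (−6) with roots 3 and −2.
Eigenvectors give P = [[−3, 2], [1, −1]] with P⁻¹ = [[−1, −2], [−1, −3]], and C = P·diag(3, −2)·P⁻¹.
Then C⁵ = P·diag(243, −32)·P⁻¹ = [[−729, −64], [243, 32]] · [[−1, −2], [−1, −3]] = [[793, 1650], [−275, −582]].

[[793, 1650], [−275, −582]]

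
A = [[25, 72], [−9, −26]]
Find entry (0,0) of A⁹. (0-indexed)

tr A = −1 and det A = −2, so the characteristic polynomial is λ² − (−1)λ + (−2) with roots 1 and −2.
Eigenvectors give P = [[−3, −8], [1, 3]] with P⁻¹ = [[−3, −8], [1, 3]], and A = P·diag(1, −2)·P⁻¹.
Then A⁹ = P·diag(1, −512)·P⁻¹ = [[−3, 4096], [1, −1536]] · [[−3, −8], [1, 3]] = [[4105, 12312], [−1539, −4616]].

4105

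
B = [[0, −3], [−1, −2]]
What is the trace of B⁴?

82

B² = [[3, 6], [2, 7]]
B³ = [[−6, −21], [−7, −20]]
B⁴ = [[21, 60], [20, 61]]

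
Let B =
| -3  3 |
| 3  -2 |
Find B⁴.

B² = [[18, -15], [-15, 13]]
B³ = [[-99, 84], [84, -71]]
B⁴ = [[549, -465], [-465, 394]]

[[549, -465], [-465, 394]]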